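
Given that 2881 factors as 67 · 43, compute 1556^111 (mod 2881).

1489

Mod 67: 1556 ≡ 15; by Fermat, exponent reduces to 111 mod 66 = 45; 15^45 ≡ 15 (mod 67).
Mod 43: 1556 ≡ 8; by Fermat, exponent reduces to 111 mod 42 = 27; 8^27 ≡ 27 (mod 43).
Combine by CRT: x ≡ 15 (mod 67), x ≡ 27 (mod 43) ⇒ x ≡ 1489 (mod 2881).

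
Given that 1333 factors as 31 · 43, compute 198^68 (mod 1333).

Mod 31: 198 ≡ 12; by Fermat, exponent reduces to 68 mod 30 = 8; 12^8 ≡ 9 (mod 31).
Mod 43: 198 ≡ 26; by Fermat, exponent reduces to 68 mod 42 = 26; 26^26 ≡ 40 (mod 43).
Combine by CRT: x ≡ 9 (mod 31), x ≡ 40 (mod 43) ⇒ x ≡ 40 (mod 1333).

40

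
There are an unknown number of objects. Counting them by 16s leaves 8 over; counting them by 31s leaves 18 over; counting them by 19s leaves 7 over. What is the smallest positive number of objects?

824

From N ≡ 8 (mod 16) write N = 8 + 16t. Substituting into N ≡ 18 (mod 31) gives 16t ≡ 10 (mod 31), and since 16⁻¹ ≡ 2 (mod 31), t ≡ 20. Hence N ≡ 8 + 16·20 = 328 (mod 496).
From N ≡ 328 (mod 496) write N = 328 + 496t. Substituting into N ≡ 7 (mod 19) gives 496t ≡ 2 (mod 19), and since 2⁻¹ ≡ 10 (mod 19), t ≡ 1. Hence N ≡ 328 + 496·1 = 824 (mod 9424).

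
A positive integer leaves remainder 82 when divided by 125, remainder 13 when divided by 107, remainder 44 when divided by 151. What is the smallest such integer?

1259082

The moduli are pairwise coprime; N = 125·107·151 = 2019625.
N/125 = 16157; 16157 ≡ 32 (mod 125); 32·43 ≡ 1, so inverse 43.
N/107 = 18875; 18875 ≡ 43 (mod 107); 43·5 ≡ 1, so inverse 5.
N/151 = 13375; 13375 ≡ 87 (mod 151); 87·92 ≡ 1, so inverse 92.
x ≡ 82·16157·43 + 13·18875·5 + 44·13375·92 = 112338457.
112338457 mod 2019625 = 1259082.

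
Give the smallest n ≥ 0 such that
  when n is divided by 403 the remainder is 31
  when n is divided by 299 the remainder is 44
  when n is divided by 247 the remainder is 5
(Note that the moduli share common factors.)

1240

gcd(403, 299) = 13 and 13 | (44 − 31), so the pair is consistent; merging gives n ≡ 1240 (mod 9269), where 9269 = lcm(403, 299).
gcd(9269, 247) = 13 and 13 | (5 − 1240), so the pair is consistent; merging gives n ≡ 1240 (mod 176111), where 176111 = lcm(9269, 247).
The solution is unique modulo lcm(403, 299, 247) = 176111.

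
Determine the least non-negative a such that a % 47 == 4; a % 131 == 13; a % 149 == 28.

From a ≡ 4 (mod 47) write a = 4 + 47t. Substituting into a ≡ 13 (mod 131) gives 47t ≡ 9 (mod 131), and since 47⁻¹ ≡ 92 (mod 131), t ≡ 42. Hence a ≡ 4 + 47·42 = 1978 (mod 6157).
From a ≡ 1978 (mod 6157) write a = 1978 + 6157t. Substituting into a ≡ 28 (mod 149) gives 6157t ≡ 136 (mod 149), and since 48⁻¹ ≡ 59 (mod 149), t ≡ 127. Hence a ≡ 1978 + 6157·127 = 783917 (mod 917393).

783917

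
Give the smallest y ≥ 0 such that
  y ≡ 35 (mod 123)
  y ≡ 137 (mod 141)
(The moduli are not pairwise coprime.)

Combine the congruences pairwise.
gcd(123, 141) = 3 and 3 | (137 − 35), so the pair is consistent; merging gives y ≡ 1265 (mod 5781), where 5781 = lcm(123, 141).
The solution is unique modulo lcm(123, 141) = 5781.

1265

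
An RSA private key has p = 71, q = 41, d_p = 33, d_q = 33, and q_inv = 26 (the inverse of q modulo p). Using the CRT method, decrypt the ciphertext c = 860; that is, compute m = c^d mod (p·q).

m₁ = c^(d_p) mod p: c ≡ 8 (mod 71), and 8^33 mod 71 = 10.
m₂ = c^(d_q) mod q: c ≡ 40 (mod 41), and 40^33 mod 41 = 40.
h = q_inv·(m₁ − m₂) mod p = 26·(10 − 40) mod 71 = 1.
m = m₂ + h·q = 40 + 1·41 = 81.

81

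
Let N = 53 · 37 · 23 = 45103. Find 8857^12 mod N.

35077

Mod 53: 8857 ≡ 6; 6^12 ≡ 44 (mod 53).
Mod 37: 8857 ≡ 14; 14^12 ≡ 1 (mod 37).
Mod 23: 8857 ≡ 2; 2^12 ≡ 2 (mod 23).
Combine by CRT: x ≡ 44 (mod 53), x ≡ 1 (mod 37), x ≡ 2 (mod 23) ⇒ x ≡ 35077 (mod 45103).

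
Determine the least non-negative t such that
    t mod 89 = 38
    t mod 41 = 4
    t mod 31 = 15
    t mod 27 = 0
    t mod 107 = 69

235772964

The moduli are pairwise coprime; N = 89·41·31·27·107 = 326800791.
N/89 = 3671919; 3671919 ≡ 46 (mod 89); 46·60 ≡ 1, so inverse 60.
N/41 = 7970751; 7970751 ≡ 23 (mod 41); 23·25 ≡ 1, so inverse 25.
N/31 = 10541961; 10541961 ≡ 8 (mod 31); 8·4 ≡ 1, so inverse 4.
N/27 = 12103733; 12103733 ≡ 11 (mod 27); 11·5 ≡ 1, so inverse 5.
N/107 = 3054213; 3054213 ≡ 5 (mod 107); 5·43 ≡ 1, so inverse 43.
t ≡ 38·3671919·60 + 4·7970751·25 + 15·10541961·4 + 0·12103733·5 + 69·3054213·43 = 18863418051.
18863418051 mod 326800791 = 235772964.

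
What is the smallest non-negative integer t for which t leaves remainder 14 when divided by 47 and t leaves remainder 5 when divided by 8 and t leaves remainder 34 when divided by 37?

5325

The moduli are pairwise coprime; N = 47·8·37 = 13912.
N/47 = 296; 296 ≡ 14 (mod 47); 14·37 ≡ 1, so inverse 37.
N/8 = 1739; 1739 ≡ 3 (mod 8); 3·3 ≡ 1, so inverse 3.
N/37 = 376; 376 ≡ 6 (mod 37); 6·31 ≡ 1, so inverse 31.
t ≡ 14·296·37 + 5·1739·3 + 34·376·31 = 575717.
575717 mod 13912 = 5325.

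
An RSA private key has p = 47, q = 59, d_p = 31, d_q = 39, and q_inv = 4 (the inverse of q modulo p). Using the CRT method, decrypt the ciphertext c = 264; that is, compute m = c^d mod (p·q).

2618

m₁ = c^(d_p) mod p: c ≡ 29 (mod 47), and 29^31 mod 47 = 33.
m₂ = c^(d_q) mod q: c ≡ 28 (mod 59), and 28^39 mod 59 = 22.
h = q_inv·(m₁ − m₂) mod p = 4·(33 − 22) mod 47 = 44.
m = m₂ + h·q = 22 + 44·59 = 2618.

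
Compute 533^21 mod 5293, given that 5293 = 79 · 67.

Mod 79: 533 ≡ 59; 59^21 ≡ 69 (mod 79).
Mod 67: 533 ≡ 64; 64^21 ≡ 22 (mod 67).
Combine by CRT: x ≡ 69 (mod 79), x ≡ 22 (mod 67) ⇒ x ≡ 1965 (mod 5293).

1965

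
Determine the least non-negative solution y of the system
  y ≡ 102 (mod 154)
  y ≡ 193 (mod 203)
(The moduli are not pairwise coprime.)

gcd(154, 203) = 7 and 7 | (193 − 102), so the pair is consistent; merging gives y ≡ 3644 (mod 4466), where 4466 = lcm(154, 203).
The solution is unique modulo lcm(154, 203) = 4466.

3644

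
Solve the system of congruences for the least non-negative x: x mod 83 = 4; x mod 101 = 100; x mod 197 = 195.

The moduli are pairwise coprime; N = 83·101·197 = 1651451.
N/83 = 19897; 19897 ≡ 60 (mod 83); 60·18 ≡ 1, so inverse 18.
N/101 = 16351; 16351 ≡ 90 (mod 101); 90·55 ≡ 1, so inverse 55.
N/197 = 8383; 8383 ≡ 109 (mod 197); 109·47 ≡ 1, so inverse 47.
x ≡ 4·19897·18 + 100·16351·55 + 195·8383·47 = 168193279.
168193279 mod 1651451 = 1396728.

1396728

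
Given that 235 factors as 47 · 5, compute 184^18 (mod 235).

61

Mod 47: 184 ≡ 43; 43^18 ≡ 14 (mod 47).
Mod 5: 184 ≡ 4; by Fermat, exponent reduces to 18 mod 4 = 2; 4^2 ≡ 1 (mod 5).
Combine by CRT: x ≡ 14 (mod 47), x ≡ 1 (mod 5) ⇒ x ≡ 61 (mod 235).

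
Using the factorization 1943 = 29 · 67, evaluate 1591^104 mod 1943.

529

Mod 29: 1591 ≡ 25; by Fermat, exponent reduces to 104 mod 28 = 20; 25^20 ≡ 7 (mod 29).
Mod 67: 1591 ≡ 50; by Fermat, exponent reduces to 104 mod 66 = 38; 50^38 ≡ 60 (mod 67).
Combine by CRT: x ≡ 7 (mod 29), x ≡ 60 (mod 67) ⇒ x ≡ 529 (mod 1943).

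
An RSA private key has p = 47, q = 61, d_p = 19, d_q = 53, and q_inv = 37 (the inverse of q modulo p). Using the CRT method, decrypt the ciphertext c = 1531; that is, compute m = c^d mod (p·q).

m₁ = c^(d_p) mod p: c ≡ 27 (mod 47), and 27^19 mod 47 = 4.
m₂ = c^(d_q) mod q: c ≡ 6 (mod 61), and 6^53 mod 61 = 35.
h = q_inv·(m₁ − m₂) mod p = 37·(4 − 35) mod 47 = 28.
m = m₂ + h·q = 35 + 28·61 = 1743.

1743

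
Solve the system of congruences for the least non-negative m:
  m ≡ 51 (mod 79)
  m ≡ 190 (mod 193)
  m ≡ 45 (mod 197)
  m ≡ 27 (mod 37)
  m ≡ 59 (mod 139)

8512367287

Combine the congruences pairwise.
From m ≡ 51 (mod 79) write m = 51 + 79t. Substituting into m ≡ 190 (mod 193) gives 79t ≡ 139 (mod 193), and since 79⁻¹ ≡ 22 (mod 193), t ≡ 163. Hence m ≡ 51 + 79·163 = 12928 (mod 15247).
From m ≡ 12928 (mod 15247) write m = 12928 + 15247t. Substituting into m ≡ 45 (mod 197) gives 15247t ≡ 119 (mod 197), and since 78⁻¹ ≡ 48 (mod 197), t ≡ 196. Hence m ≡ 12928 + 15247·196 = 3001340 (mod 3003659).
From m ≡ 3001340 (mod 3003659) write m = 3001340 + 3003659t. Substituting into m ≡ 27 (mod 37) gives 3003659t ≡ 16 (mod 37), and since 36⁻¹ ≡ 36 (mod 37), t ≡ 21. Hence m ≡ 3001340 + 3003659·21 = 66078179 (mod 111135383).
From m ≡ 66078179 (mod 111135383) write m = 66078179 + 111135383t. Substituting into m ≡ 59 (mod 139) gives 111135383t ≡ 117 (mod 139), and since 18⁻¹ ≡ 85 (mod 139), t ≡ 76. Hence m ≡ 66078179 + 111135383·76 = 8512367287 (mod 15447818237).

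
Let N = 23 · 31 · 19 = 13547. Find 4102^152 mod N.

Mod 23: 4102 ≡ 8; by Fermat, exponent reduces to 152 mod 22 = 20; 8^20 ≡ 9 (mod 23).
Mod 31: 4102 ≡ 10; by Fermat, exponent reduces to 152 mod 30 = 2; 10^2 ≡ 7 (mod 31).
Mod 19: 4102 ≡ 17; by Fermat, exponent reduces to 152 mod 18 = 8; 17^8 ≡ 9 (mod 19).
Combine by CRT: x ≡ 9 (mod 23), x ≡ 7 (mod 31), x ≡ 9 (mod 19) ⇒ x ≡ 8749 (mod 13547).

8749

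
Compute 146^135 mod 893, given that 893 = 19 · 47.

702

Mod 19: 146 ≡ 13; by Fermat, exponent reduces to 135 mod 18 = 9; 13^9 ≡ 18 (mod 19).
Mod 47: 146 ≡ 5; by Fermat, exponent reduces to 135 mod 46 = 43; 5^43 ≡ 44 (mod 47).
Combine by CRT: x ≡ 18 (mod 19), x ≡ 44 (mod 47) ⇒ x ≡ 702 (mod 893).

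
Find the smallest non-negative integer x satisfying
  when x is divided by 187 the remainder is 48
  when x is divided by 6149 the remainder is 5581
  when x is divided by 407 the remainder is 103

36326

gcd(187, 6149) = 11 and 11 | (5581 − 48), so the pair is consistent; merging gives x ≡ 36326 (mod 104533), where 104533 = lcm(187, 6149).
gcd(104533, 407) = 11 and 11 | (103 − 36326), so the pair is consistent; merging gives x ≡ 36326 (mod 3867721), where 3867721 = lcm(104533, 407).
The solution is unique modulo lcm(187, 6149, 407) = 3867721.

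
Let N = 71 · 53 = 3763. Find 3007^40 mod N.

2699

Mod 71: 3007 ≡ 25; 25^40 ≡ 1 (mod 71).
Mod 53: 3007 ≡ 39; 39^40 ≡ 49 (mod 53).
Combine by CRT: x ≡ 1 (mod 71), x ≡ 49 (mod 53) ⇒ x ≡ 2699 (mod 3763).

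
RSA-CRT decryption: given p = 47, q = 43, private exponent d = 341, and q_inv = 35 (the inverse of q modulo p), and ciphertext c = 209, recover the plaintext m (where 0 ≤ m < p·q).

1297

d_p = d mod (p−1) = 341 mod 46 = 19; d_q = d mod (q−1) = 5.
m₁ = c^(d_p) mod p: c ≡ 21 (mod 47), and 21^19 mod 47 = 28.
m₂ = c^(d_q) mod q: c ≡ 37 (mod 43), and 37^5 mod 43 = 7.
h = q_inv·(m₁ − m₂) mod p = 35·(28 − 7) mod 47 = 30.
m = m₂ + h·q = 7 + 30·43 = 1297.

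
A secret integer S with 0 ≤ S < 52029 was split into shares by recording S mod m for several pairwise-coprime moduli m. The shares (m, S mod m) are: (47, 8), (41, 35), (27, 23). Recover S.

37796

The moduli are pairwise coprime; N = 47·41·27 = 52029.
N/47 = 1107; 1107 ≡ 26 (mod 47); 26·38 ≡ 1, so inverse 38.
N/41 = 1269; 1269 ≡ 39 (mod 41); 39·20 ≡ 1, so inverse 20.
N/27 = 1927; 1927 ≡ 10 (mod 27); 10·19 ≡ 1, so inverse 19.
S ≡ 8·1107·38 + 35·1269·20 + 23·1927·19 = 2066927.
2066927 mod 52029 = 37796.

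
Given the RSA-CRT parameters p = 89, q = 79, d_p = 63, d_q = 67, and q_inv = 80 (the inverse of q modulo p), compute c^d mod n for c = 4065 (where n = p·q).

m₁ = c^(d_p) mod p: c ≡ 60 (mod 89), and 60^63 mod 89 = 48.
m₂ = c^(d_q) mod q: c ≡ 36 (mod 79), and 36^67 mod 79 = 25.
h = q_inv·(m₁ − m₂) mod p = 80·(48 − 25) mod 89 = 60.
m = m₂ + h·q = 25 + 60·79 = 4765.

4765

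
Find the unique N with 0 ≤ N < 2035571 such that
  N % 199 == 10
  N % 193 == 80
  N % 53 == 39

The moduli are pairwise coprime; M = 199·193·53 = 2035571.
M/199 = 10229; 10229 ≡ 80 (mod 199); 80·102 ≡ 1, so inverse 102.
M/193 = 10547; 10547 ≡ 125 (mod 193); 125·105 ≡ 1, so inverse 105.
M/53 = 38407; 38407 ≡ 35 (mod 53); 35·50 ≡ 1, so inverse 50.
N ≡ 10·10229·102 + 80·10547·105 + 39·38407·50 = 173922030.
173922030 mod 2035571 = 898495.

898495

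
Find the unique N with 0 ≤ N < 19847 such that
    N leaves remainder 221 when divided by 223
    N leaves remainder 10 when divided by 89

Combine the congruences pairwise.
From N ≡ 221 (mod 223) write N = 221 + 223t. Substituting into N ≡ 10 (mod 89) gives 223t ≡ 56 (mod 89), and since 45⁻¹ ≡ 2 (mod 89), t ≡ 23. Hence N ≡ 221 + 223·23 = 5350 (mod 19847).

5350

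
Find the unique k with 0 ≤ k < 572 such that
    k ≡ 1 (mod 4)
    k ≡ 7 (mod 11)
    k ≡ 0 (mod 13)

117

The moduli are pairwise coprime; N = 4·11·13 = 572.
N/4 = 143; 143 ≡ 3 (mod 4); 3·3 ≡ 1, so inverse 3.
N/11 = 52; 52 ≡ 8 (mod 11); 8·7 ≡ 1, so inverse 7.
N/13 = 44; 44 ≡ 5 (mod 13); 5·8 ≡ 1, so inverse 8.
k ≡ 1·143·3 + 7·52·7 + 0·44·8 = 2977.
2977 mod 572 = 117.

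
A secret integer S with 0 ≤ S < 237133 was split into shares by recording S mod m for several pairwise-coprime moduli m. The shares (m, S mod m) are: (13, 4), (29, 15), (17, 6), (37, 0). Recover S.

81215

From S ≡ 4 (mod 13) write S = 4 + 13t. Substituting into S ≡ 15 (mod 29) gives 13t ≡ 11 (mod 29), and since 13⁻¹ ≡ 9 (mod 29), t ≡ 12. Hence S ≡ 4 + 13·12 = 160 (mod 377).
From S ≡ 160 (mod 377) write S = 160 + 377t. Substituting into S ≡ 6 (mod 17) gives 377t ≡ 16 (mod 17), and since 3⁻¹ ≡ 6 (mod 17), t ≡ 11. Hence S ≡ 160 + 377·11 = 4307 (mod 6409).
From S ≡ 4307 (mod 6409) write S = 4307 + 6409t. Substituting into S ≡ 0 (mod 37) gives 6409t ≡ 22 (mod 37), and since 8⁻¹ ≡ 14 (mod 37), t ≡ 12. Hence S ≡ 4307 + 6409·12 = 81215 (mod 237133).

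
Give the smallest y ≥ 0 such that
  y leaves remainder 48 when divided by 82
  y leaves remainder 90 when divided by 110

2180

Combine the congruences pairwise.
gcd(82, 110) = 2 and 2 | (90 − 48), so the pair is consistent; merging gives y ≡ 2180 (mod 4510), where 4510 = lcm(82, 110).
The solution is unique modulo lcm(82, 110) = 4510.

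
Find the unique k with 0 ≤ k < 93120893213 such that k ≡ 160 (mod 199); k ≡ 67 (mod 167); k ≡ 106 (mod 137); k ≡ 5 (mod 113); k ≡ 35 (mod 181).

From k ≡ 160 (mod 199) write k = 160 + 199t. Substituting into k ≡ 67 (mod 167) gives 199t ≡ 74 (mod 167), and since 32⁻¹ ≡ 47 (mod 167), t ≡ 138. Hence k ≡ 160 + 199·138 = 27622 (mod 33233).
From k ≡ 27622 (mod 33233) write k = 27622 + 33233t. Substituting into k ≡ 106 (mod 137) gives 33233t ≡ 21 (mod 137), and since 79⁻¹ ≡ 111 (mod 137), t ≡ 2. Hence k ≡ 27622 + 33233·2 = 94088 (mod 4552921).
From k ≡ 94088 (mod 4552921) write k = 94088 + 4552921t. Substituting into k ≡ 5 (mod 113) gives 4552921t ≡ 46 (mod 113), and since 38⁻¹ ≡ 3 (mod 113), t ≡ 25. Hence k ≡ 94088 + 4552921·25 = 113917113 (mod 514480073).
From k ≡ 113917113 (mod 514480073) write k = 113917113 + 514480073t. Substituting into k ≡ 35 (mod 181) gives 514480073t ≡ 159 (mod 181), and since 62⁻¹ ≡ 73 (mod 181), t ≡ 23. Hence k ≡ 113917113 + 514480073·23 = 11946958792 (mod 93120893213).

11946958792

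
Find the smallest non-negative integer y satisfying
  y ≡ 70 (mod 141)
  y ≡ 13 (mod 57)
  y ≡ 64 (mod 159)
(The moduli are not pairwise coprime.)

107230

gcd(141, 57) = 3 and 3 | (13 − 70), so the pair is consistent; merging gives y ≡ 70 (mod 2679), where 2679 = lcm(141, 57).
gcd(2679, 159) = 3 and 3 | (64 − 70), so the pair is consistent; merging gives y ≡ 107230 (mod 141987), where 141987 = lcm(2679, 159).
The solution is unique modulo lcm(141, 57, 159) = 141987.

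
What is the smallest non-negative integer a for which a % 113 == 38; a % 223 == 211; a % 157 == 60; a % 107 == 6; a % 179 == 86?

29340535918

The moduli are pairwise coprime; N = 113·223·157·107·179 = 75773922179.
N/113 = 670565683; 670565683 ≡ 66 (mod 113); 66·12 ≡ 1, so inverse 12.
N/223 = 339793373; 339793373 ≡ 22 (mod 223); 22·71 ≡ 1, so inverse 71.
N/157 = 482636447; 482636447 ≡ 78 (mod 157); 78·155 ≡ 1, so inverse 155.
N/107 = 708167497; 708167497 ≡ 88 (mod 107); 88·45 ≡ 1, so inverse 45.
N/179 = 423318001; 423318001 ≡ 6 (mod 179); 6·30 ≡ 1, so inverse 30.
a ≡ 38·670565683·12 + 211·339793373·71 + 60·482636447·155 + 6·708167497·45 + 86·423318001·30 = 11168107096231.
11168107096231 mod 75773922179 = 29340535918.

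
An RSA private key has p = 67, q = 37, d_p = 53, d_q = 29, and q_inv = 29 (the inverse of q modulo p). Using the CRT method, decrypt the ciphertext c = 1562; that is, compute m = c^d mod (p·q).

m₁ = c^(d_p) mod p: c ≡ 21 (mod 67), and 21^53 mod 67 = 54.
m₂ = c^(d_q) mod q: c ≡ 8 (mod 37), and 8^29 mod 37 = 23.
h = q_inv·(m₁ − m₂) mod p = 29·(54 − 23) mod 67 = 28.
m = m₂ + h·q = 23 + 28·37 = 1059.

1059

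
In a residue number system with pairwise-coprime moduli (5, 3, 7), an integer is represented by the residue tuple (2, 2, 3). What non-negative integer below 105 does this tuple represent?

17

The moduli are pairwise coprime; N = 5·3·7 = 105.
N/5 = 21; 21 ≡ 1 (mod 5), inverse 1.
N/3 = 35; 35 ≡ 2 (mod 3); 2·2 ≡ 1, so inverse 2.
N/7 = 15; 15 ≡ 1 (mod 7), inverse 1.
x ≡ 2·21·1 + 2·35·2 + 3·15·1 = 227.
227 mod 105 = 17.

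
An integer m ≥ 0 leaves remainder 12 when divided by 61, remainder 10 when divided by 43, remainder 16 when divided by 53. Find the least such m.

The moduli are pairwise coprime; N = 61·43·53 = 139019.
N/61 = 2279; 2279 ≡ 22 (mod 61); 22·25 ≡ 1, so inverse 25.
N/43 = 3233; 3233 ≡ 8 (mod 43); 8·27 ≡ 1, so inverse 27.
N/53 = 2623; 2623 ≡ 26 (mod 53); 26·51 ≡ 1, so inverse 51.
m ≡ 12·2279·25 + 10·3233·27 + 16·2623·51 = 3696978.
3696978 mod 139019 = 82484.

82484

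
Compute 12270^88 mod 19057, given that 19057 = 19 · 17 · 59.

Mod 19: 12270 ≡ 15; by Fermat, exponent reduces to 88 mod 18 = 16; 15^16 ≡ 6 (mod 19).
Mod 17: 12270 ≡ 13; by Fermat, exponent reduces to 88 mod 16 = 8; 13^8 ≡ 1 (mod 17).
Mod 59: 12270 ≡ 57; by Fermat, exponent reduces to 88 mod 58 = 30; 57^30 ≡ 57 (mod 59).
Combine by CRT: x ≡ 6 (mod 19), x ≡ 1 (mod 17), x ≡ 57 (mod 59) ⇒ x ≡ 13686 (mod 19057).

13686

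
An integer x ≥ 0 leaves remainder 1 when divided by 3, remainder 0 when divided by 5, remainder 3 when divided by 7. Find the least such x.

10

The moduli are pairwise coprime; N = 3·5·7 = 105.
N/3 = 35; 35 ≡ 2 (mod 3); 2·2 ≡ 1, so inverse 2.
N/5 = 21; 21 ≡ 1 (mod 5), inverse 1.
N/7 = 15; 15 ≡ 1 (mod 7), inverse 1.
x ≡ 1·35·2 + 0·21·1 + 3·15·1 = 115.
115 mod 105 = 10.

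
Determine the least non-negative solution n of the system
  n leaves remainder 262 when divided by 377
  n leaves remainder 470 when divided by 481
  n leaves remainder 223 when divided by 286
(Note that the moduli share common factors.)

152947

gcd(377, 481) = 13 and 13 | (470 − 262), so the pair is consistent; merging gives n ≡ 13457 (mod 13949), where 13949 = lcm(377, 481).
gcd(13949, 286) = 13 and 13 | (223 − 13457), so the pair is consistent; merging gives n ≡ 152947 (mod 306878), where 306878 = lcm(13949, 286).
The solution is unique modulo lcm(377, 481, 286) = 306878.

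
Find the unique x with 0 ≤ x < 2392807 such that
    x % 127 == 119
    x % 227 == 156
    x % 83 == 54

787392

The moduli are pairwise coprime; N = 127·227·83 = 2392807.
N/127 = 18841; 18841 ≡ 45 (mod 127); 45·48 ≡ 1, so inverse 48.
N/227 = 10541; 10541 ≡ 99 (mod 227); 99·133 ≡ 1, so inverse 133.
N/83 = 28829; 28829 ≡ 28 (mod 83); 28·3 ≡ 1, so inverse 3.
x ≡ 119·18841·48 + 156·10541·133 + 54·28829·3 = 330994758.
330994758 mod 2392807 = 787392.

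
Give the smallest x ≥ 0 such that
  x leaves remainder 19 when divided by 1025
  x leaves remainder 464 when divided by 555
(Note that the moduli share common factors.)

gcd(1025, 555) = 5 and 5 | (464 − 19), so the pair is consistent; merging gives x ≡ 48194 (mod 113775), where 113775 = lcm(1025, 555).
The solution is unique modulo lcm(1025, 555) = 113775.

48194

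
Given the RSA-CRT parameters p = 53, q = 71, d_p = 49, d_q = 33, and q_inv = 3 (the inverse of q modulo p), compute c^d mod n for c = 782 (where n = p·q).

m₁ = c^(d_p) mod p: c ≡ 40 (mod 53), and 40^49 mod 53 = 11.
m₂ = c^(d_q) mod q: c ≡ 1 (mod 71), and 1^33 mod 71 = 1.
h = q_inv·(m₁ − m₂) mod p = 3·(11 − 1) mod 53 = 30.
m = m₂ + h·q = 1 + 30·71 = 2131.

2131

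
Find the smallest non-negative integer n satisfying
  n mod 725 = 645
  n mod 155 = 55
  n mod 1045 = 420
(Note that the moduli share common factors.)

gcd(725, 155) = 5 and 5 | (55 − 645), so the pair is consistent; merging gives n ≡ 13695 (mod 22475), where 22475 = lcm(725, 155).
gcd(22475, 1045) = 5 and 5 | (420 − 13695), so the pair is consistent; merging gives n ≡ 2508420 (mod 4697275), where 4697275 = lcm(22475, 1045).
The solution is unique modulo lcm(725, 155, 1045) = 4697275.

2508420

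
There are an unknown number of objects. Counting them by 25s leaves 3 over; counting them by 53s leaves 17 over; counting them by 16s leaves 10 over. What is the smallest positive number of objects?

1978

The moduli are pairwise coprime; M = 25·53·16 = 21200.
M/25 = 848; 848 ≡ 23 (mod 25); 23·12 ≡ 1, so inverse 12.
M/53 = 400; 400 ≡ 29 (mod 53); 29·11 ≡ 1, so inverse 11.
M/16 = 1325; 1325 ≡ 13 (mod 16); 13·5 ≡ 1, so inverse 5.
N ≡ 3·848·12 + 17·400·11 + 10·1325·5 = 171578.
171578 mod 21200 = 1978.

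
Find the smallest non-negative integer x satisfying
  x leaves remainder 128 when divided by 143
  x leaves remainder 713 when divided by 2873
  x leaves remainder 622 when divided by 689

945930

Combine the congruences pairwise.
gcd(143, 2873) = 13 and 13 | (713 − 128), so the pair is consistent; merging gives x ≡ 29443 (mod 31603), where 31603 = lcm(143, 2873).
gcd(31603, 689) = 13 and 13 | (622 − 29443), so the pair is consistent; merging gives x ≡ 945930 (mod 1674959), where 1674959 = lcm(31603, 689).
The solution is unique modulo lcm(143, 2873, 689) = 1674959.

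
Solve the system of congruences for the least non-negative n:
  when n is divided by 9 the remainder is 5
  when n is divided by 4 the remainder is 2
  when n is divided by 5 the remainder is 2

122

Combine the congruences pairwise.
From n ≡ 5 (mod 9) write n = 5 + 9t. Substituting into n ≡ 2 (mod 4) gives 9t ≡ 1 (mod 4), and since 1⁻¹ ≡ 1 (mod 4), t ≡ 1. Hence n ≡ 5 + 9·1 = 14 (mod 36).
From n ≡ 14 (mod 36) write n = 14 + 36t. Substituting into n ≡ 2 (mod 5) gives 36t ≡ 3 (mod 5), and since 1⁻¹ ≡ 1 (mod 5), t ≡ 3. Hence n ≡ 14 + 36·3 = 122 (mod 180).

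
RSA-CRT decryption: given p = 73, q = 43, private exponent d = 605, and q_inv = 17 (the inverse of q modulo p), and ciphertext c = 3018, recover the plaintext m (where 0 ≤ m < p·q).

d_p = d mod (p−1) = 605 mod 72 = 29; d_q = d mod (q−1) = 17.
m₁ = c^(d_p) mod p: c ≡ 25 (mod 73), and 25^29 mod 73 = 61.
m₂ = c^(d_q) mod q: c ≡ 8 (mod 43), and 8^17 mod 43 = 39.
h = q_inv·(m₁ − m₂) mod p = 17·(61 − 39) mod 73 = 9.
m = m₂ + h·q = 39 + 9·43 = 426.

426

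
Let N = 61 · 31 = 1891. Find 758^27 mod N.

Mod 61: 758 ≡ 26; 26^27 ≡ 38 (mod 61).
Mod 31: 758 ≡ 14; 14^27 ≡ 2 (mod 31).
Combine by CRT: x ≡ 38 (mod 61), x ≡ 2 (mod 31) ⇒ x ≡ 343 (mod 1891).

343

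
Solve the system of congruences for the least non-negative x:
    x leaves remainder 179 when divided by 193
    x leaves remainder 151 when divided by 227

Combine the congruences pairwise.
From x ≡ 179 (mod 193) write x = 179 + 193t. Substituting into x ≡ 151 (mod 227) gives 193t ≡ 199 (mod 227), and since 193⁻¹ ≡ 20 (mod 227), t ≡ 121. Hence x ≡ 179 + 193·121 = 23532 (mod 43811).

23532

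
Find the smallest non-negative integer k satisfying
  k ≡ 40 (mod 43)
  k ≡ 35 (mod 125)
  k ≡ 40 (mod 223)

767160

From k ≡ 40 (mod 43) write k = 40 + 43t. Substituting into k ≡ 35 (mod 125) gives 43t ≡ 120 (mod 125), and since 43⁻¹ ≡ 32 (mod 125), t ≡ 90. Hence k ≡ 40 + 43·90 = 3910 (mod 5375).
From k ≡ 3910 (mod 5375) write k = 3910 + 5375t. Substituting into k ≡ 40 (mod 223) gives 5375t ≡ 144 (mod 223), and since 23⁻¹ ≡ 97 (mod 223), t ≡ 142. Hence k ≡ 3910 + 5375·142 = 767160 (mod 1198625).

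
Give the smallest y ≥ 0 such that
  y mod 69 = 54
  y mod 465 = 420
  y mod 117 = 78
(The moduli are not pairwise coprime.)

gcd(69, 465) = 3 and 3 | (420 − 54), so the pair is consistent; merging gives y ≡ 2745 (mod 10695), where 10695 = lcm(69, 465).
gcd(10695, 117) = 3 and 3 | (78 − 2745), so the pair is consistent; merging gives y ≡ 216645 (mod 417105), where 417105 = lcm(10695, 117).
The solution is unique modulo lcm(69, 465, 117) = 417105.

216645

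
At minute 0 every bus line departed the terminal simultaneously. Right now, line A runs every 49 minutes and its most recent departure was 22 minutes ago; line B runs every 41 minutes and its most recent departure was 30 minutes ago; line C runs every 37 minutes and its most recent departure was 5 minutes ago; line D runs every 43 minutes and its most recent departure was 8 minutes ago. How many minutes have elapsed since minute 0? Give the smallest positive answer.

From t ≡ 22 (mod 49) write t = 22 + 49s. Substituting into t ≡ 30 (mod 41) gives 49s ≡ 8 (mod 41), and since 8⁻¹ ≡ 36 (mod 41), s ≡ 1. Hence t ≡ 22 + 49·1 = 71 (mod 2009).
From t ≡ 71 (mod 2009) write t = 71 + 2009s. Substituting into t ≡ 5 (mod 37) gives 2009s ≡ 8 (mod 37), and since 11⁻¹ ≡ 27 (mod 37), s ≡ 31. Hence t ≡ 71 + 2009·31 = 62350 (mod 74333).
From t ≡ 62350 (mod 74333) write t = 62350 + 74333s. Substituting into t ≡ 8 (mod 43) gives 74333s ≡ 8 (mod 43), and since 29⁻¹ ≡ 3 (mod 43), s ≡ 24. Hence t ≡ 62350 + 74333·24 = 1846342 (mod 3196319).

1846342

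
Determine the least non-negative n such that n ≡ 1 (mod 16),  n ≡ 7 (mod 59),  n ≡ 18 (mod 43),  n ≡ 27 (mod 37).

365217

Combine the congruences pairwise.
From n ≡ 1 (mod 16) write n = 1 + 16t. Substituting into n ≡ 7 (mod 59) gives 16t ≡ 6 (mod 59), and since 16⁻¹ ≡ 48 (mod 59), t ≡ 52. Hence n ≡ 1 + 16·52 = 833 (mod 944).
From n ≡ 833 (mod 944) write n = 833 + 944t. Substituting into n ≡ 18 (mod 43) gives 944t ≡ 2 (mod 43), and since 41⁻¹ ≡ 21 (mod 43), t ≡ 42. Hence n ≡ 833 + 944·42 = 40481 (mod 40592).
From n ≡ 40481 (mod 40592) write n = 40481 + 40592t. Substituting into n ≡ 27 (mod 37) gives 40592t ≡ 24 (mod 37), and since 3⁻¹ ≡ 25 (mod 37), t ≡ 8. Hence n ≡ 40481 + 40592·8 = 365217 (mod 1501904).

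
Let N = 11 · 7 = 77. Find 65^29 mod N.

Mod 11: 65 ≡ 10; by Fermat, exponent reduces to 29 mod 10 = 9; 10^9 ≡ 10 (mod 11).
Mod 7: 65 ≡ 2; by Fermat, exponent reduces to 29 mod 6 = 5; 2^5 ≡ 4 (mod 7).
Combine by CRT: x ≡ 10 (mod 11), x ≡ 4 (mod 7) ⇒ x ≡ 32 (mod 77).

32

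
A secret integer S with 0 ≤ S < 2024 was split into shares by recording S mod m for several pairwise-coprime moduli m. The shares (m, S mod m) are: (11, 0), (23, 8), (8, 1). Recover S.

The moduli are pairwise coprime; N = 11·23·8 = 2024.
N/11 = 184; 184 ≡ 8 (mod 11); 8·7 ≡ 1, so inverse 7.
N/23 = 88; 88 ≡ 19 (mod 23); 19·17 ≡ 1, so inverse 17.
N/8 = 253; 253 ≡ 5 (mod 8); 5·5 ≡ 1, so inverse 5.
S ≡ 0·184·7 + 8·88·17 + 1·253·5 = 13233.
13233 mod 2024 = 1089.

1089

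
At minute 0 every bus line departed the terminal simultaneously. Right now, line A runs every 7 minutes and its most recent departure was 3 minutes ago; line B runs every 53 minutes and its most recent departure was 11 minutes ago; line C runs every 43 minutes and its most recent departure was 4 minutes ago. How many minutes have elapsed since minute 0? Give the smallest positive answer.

The moduli are pairwise coprime; N = 7·53·43 = 15953.
N/7 = 2279; 2279 ≡ 4 (mod 7); 4·2 ≡ 1, so inverse 2.
N/53 = 301; 301 ≡ 36 (mod 53); 36·28 ≡ 1, so inverse 28.
N/43 = 371; 371 ≡ 27 (mod 43); 27·8 ≡ 1, so inverse 8.
t ≡ 3·2279·2 + 11·301·28 + 4·371·8 = 118254.
118254 mod 15953 = 6583.

6583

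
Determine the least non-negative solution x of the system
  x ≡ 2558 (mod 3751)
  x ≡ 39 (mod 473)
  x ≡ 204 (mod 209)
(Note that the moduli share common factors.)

Combine the congruences pairwise.
gcd(3751, 473) = 11 and 11 | (39 − 2558), so the pair is consistent; merging gives x ≡ 73827 (mod 161293), where 161293 = lcm(3751, 473).
gcd(161293, 209) = 11 and 11 | (204 − 73827), so the pair is consistent; merging gives x ≡ 235120 (mod 3064567), where 3064567 = lcm(161293, 209).
The solution is unique modulo lcm(3751, 473, 209) = 3064567.

235120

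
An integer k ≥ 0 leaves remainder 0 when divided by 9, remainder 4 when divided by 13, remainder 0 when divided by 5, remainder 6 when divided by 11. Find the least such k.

Combine the congruences pairwise.
From k ≡ 0 (mod 9) write k = 0 + 9t. Substituting into k ≡ 4 (mod 13) gives 9t ≡ 4 (mod 13), and since 9⁻¹ ≡ 3 (mod 13), t ≡ 12. Hence k ≡ 0 + 9·12 = 108 (mod 117).
From k ≡ 108 (mod 117) write k = 108 + 117t. Substituting into k ≡ 0 (mod 5) gives 117t ≡ 2 (mod 5), and since 2⁻¹ ≡ 3 (mod 5), t ≡ 1. Hence k ≡ 108 + 117·1 = 225 (mod 585).
From k ≡ 225 (mod 585) write k = 225 + 585t. Substituting into k ≡ 6 (mod 11) gives 585t ≡ 1 (mod 11), and since 2⁻¹ ≡ 6 (mod 11), t ≡ 6. Hence k ≡ 225 + 585·6 = 3735 (mod 6435).

3735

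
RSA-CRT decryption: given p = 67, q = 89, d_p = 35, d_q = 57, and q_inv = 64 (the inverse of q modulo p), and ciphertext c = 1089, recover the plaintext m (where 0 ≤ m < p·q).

5649

m₁ = c^(d_p) mod p: c ≡ 17 (mod 67), and 17^35 mod 67 = 21.
m₂ = c^(d_q) mod q: c ≡ 21 (mod 89), and 21^57 mod 89 = 42.
h = q_inv·(m₁ − m₂) mod p = 64·(21 − 42) mod 67 = 63.
m = m₂ + h·q = 42 + 63·89 = 5649.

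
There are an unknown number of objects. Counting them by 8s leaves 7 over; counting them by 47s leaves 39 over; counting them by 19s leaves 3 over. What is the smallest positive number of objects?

3423

From N ≡ 7 (mod 8) write N = 7 + 8t. Substituting into N ≡ 39 (mod 47) gives 8t ≡ 32 (mod 47), and since 8⁻¹ ≡ 6 (mod 47), t ≡ 4. Hence N ≡ 7 + 8·4 = 39 (mod 376).
From N ≡ 39 (mod 376) write N = 39 + 376t. Substituting into N ≡ 3 (mod 19) gives 376t ≡ 2 (mod 19), and since 15⁻¹ ≡ 14 (mod 19), t ≡ 9. Hence N ≡ 39 + 376·9 = 3423 (mod 7144).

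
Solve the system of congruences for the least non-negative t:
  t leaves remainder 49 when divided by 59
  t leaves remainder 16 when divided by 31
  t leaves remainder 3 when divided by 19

24475

The moduli are pairwise coprime; N = 59·31·19 = 34751.
N/59 = 589; 589 ≡ 58 (mod 59); 58·58 ≡ 1, so inverse 58.
N/31 = 1121; 1121 ≡ 5 (mod 31); 5·25 ≡ 1, so inverse 25.
N/19 = 1829; 1829 ≡ 5 (mod 19); 5·4 ≡ 1, so inverse 4.
t ≡ 49·589·58 + 16·1121·25 + 3·1829·4 = 2144286.
2144286 mod 34751 = 24475.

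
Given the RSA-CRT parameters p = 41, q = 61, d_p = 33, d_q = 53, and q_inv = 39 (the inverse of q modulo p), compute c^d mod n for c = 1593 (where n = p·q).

2484

m₁ = c^(d_p) mod p: c ≡ 35 (mod 41), and 35^33 mod 41 = 24.
m₂ = c^(d_q) mod q: c ≡ 7 (mod 61), and 7^53 mod 61 = 44.
h = q_inv·(m₁ − m₂) mod p = 39·(24 − 44) mod 41 = 40.
m = m₂ + h·q = 44 + 40·61 = 2484.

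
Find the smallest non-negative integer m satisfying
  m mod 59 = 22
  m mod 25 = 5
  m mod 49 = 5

3680

The moduli are pairwise coprime; N = 59·25·49 = 72275.
N/59 = 1225; 1225 ≡ 45 (mod 59); 45·21 ≡ 1, so inverse 21.
N/25 = 2891; 2891 ≡ 16 (mod 25); 16·11 ≡ 1, so inverse 11.
N/49 = 1475; 1475 ≡ 5 (mod 49); 5·10 ≡ 1, so inverse 10.
m ≡ 22·1225·21 + 5·2891·11 + 5·1475·10 = 798705.
798705 mod 72275 = 3680.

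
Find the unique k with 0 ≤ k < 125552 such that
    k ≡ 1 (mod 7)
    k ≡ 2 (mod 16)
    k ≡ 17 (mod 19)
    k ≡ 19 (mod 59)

The moduli are pairwise coprime; N = 7·16·19·59 = 125552.
N/7 = 17936; 17936 ≡ 2 (mod 7); 2·4 ≡ 1, so inverse 4.
N/16 = 7847; 7847 ≡ 7 (mod 16); 7·7 ≡ 1, so inverse 7.
N/19 = 6608; 6608 ≡ 15 (mod 19); 15·14 ≡ 1, so inverse 14.
N/59 = 2128; 2128 ≡ 4 (mod 59); 4·15 ≡ 1, so inverse 15.
k ≡ 1·17936·4 + 2·7847·7 + 17·6608·14 + 19·2128·15 = 2360786.
2360786 mod 125552 = 100850.

100850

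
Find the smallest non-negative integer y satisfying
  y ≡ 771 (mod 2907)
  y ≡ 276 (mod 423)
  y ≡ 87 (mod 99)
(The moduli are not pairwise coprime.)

gcd(2907, 423) = 9 and 9 | (276 − 771), so the pair is consistent; merging gives y ≡ 50190 (mod 136629), where 136629 = lcm(2907, 423).
gcd(136629, 99) = 9 and 9 | (87 − 50190), so the pair is consistent; merging gives y ≡ 1416480 (mod 1502919), where 1502919 = lcm(136629, 99).
The solution is unique modulo lcm(2907, 423, 99) = 1502919.

1416480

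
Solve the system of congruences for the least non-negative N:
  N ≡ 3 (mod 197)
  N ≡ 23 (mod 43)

From N ≡ 3 (mod 197) write N = 3 + 197t. Substituting into N ≡ 23 (mod 43) gives 197t ≡ 20 (mod 43), and since 25⁻¹ ≡ 31 (mod 43), t ≡ 18. Hence N ≡ 3 + 197·18 = 3549 (mod 8471).

3549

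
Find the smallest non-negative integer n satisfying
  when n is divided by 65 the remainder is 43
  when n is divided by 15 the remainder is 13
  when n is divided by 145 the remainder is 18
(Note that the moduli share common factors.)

2773

gcd(65, 15) = 5 and 5 | (13 − 43), so the pair is consistent; merging gives n ≡ 43 (mod 195), where 195 = lcm(65, 15).
gcd(195, 145) = 5 and 5 | (18 − 43), so the pair is consistent; merging gives n ≡ 2773 (mod 5655), where 5655 = lcm(195, 145).
The solution is unique modulo lcm(65, 15, 145) = 5655.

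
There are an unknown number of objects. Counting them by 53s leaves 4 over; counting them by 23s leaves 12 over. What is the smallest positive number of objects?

Combine the congruences pairwise.
From N ≡ 4 (mod 53) write N = 4 + 53t. Substituting into N ≡ 12 (mod 23) gives 53t ≡ 8 (mod 23), and since 7⁻¹ ≡ 10 (mod 23), t ≡ 11. Hence N ≡ 4 + 53·11 = 587 (mod 1219).

587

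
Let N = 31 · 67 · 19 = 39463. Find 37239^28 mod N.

Mod 31: 37239 ≡ 8; 8^28 ≡ 16 (mod 31).
Mod 67: 37239 ≡ 54; 54^28 ≡ 16 (mod 67).
Mod 19: 37239 ≡ 18; by Fermat, exponent reduces to 28 mod 18 = 10; 18^10 ≡ 1 (mod 19).
Combine by CRT: x ≡ 16 (mod 31), x ≡ 16 (mod 67), x ≡ 1 (mod 19) ⇒ x ≡ 14555 (mod 39463).

14555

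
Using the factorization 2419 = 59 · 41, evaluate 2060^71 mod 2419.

1978

Mod 59: 2060 ≡ 54; by Fermat, exponent reduces to 71 mod 58 = 13; 54^13 ≡ 31 (mod 59).
Mod 41: 2060 ≡ 10; by Fermat, exponent reduces to 71 mod 40 = 31; 10^31 ≡ 10 (mod 41).
Combine by CRT: x ≡ 31 (mod 59), x ≡ 10 (mod 41) ⇒ x ≡ 1978 (mod 2419).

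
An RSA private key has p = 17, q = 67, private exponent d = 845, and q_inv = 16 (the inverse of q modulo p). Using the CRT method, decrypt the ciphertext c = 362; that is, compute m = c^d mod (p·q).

d_p = d mod (p−1) = 845 mod 16 = 13; d_q = d mod (q−1) = 53.
m₁ = c^(d_p) mod p: c ≡ 5 (mod 17), and 5^13 mod 17 = 3.
m₂ = c^(d_q) mod q: c ≡ 27 (mod 67), and 27^53 mod 67 = 42.
h = q_inv·(m₁ − m₂) mod p = 16·(3 − 42) mod 17 = 5.
m = m₂ + h·q = 42 + 5·67 = 377.

377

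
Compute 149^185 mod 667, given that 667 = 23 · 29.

180

Mod 23: 149 ≡ 11; by Fermat, exponent reduces to 185 mod 22 = 9; 11^9 ≡ 19 (mod 23).
Mod 29: 149 ≡ 4; by Fermat, exponent reduces to 185 mod 28 = 17; 4^17 ≡ 6 (mod 29).
Combine by CRT: x ≡ 19 (mod 23), x ≡ 6 (mod 29) ⇒ x ≡ 180 (mod 667).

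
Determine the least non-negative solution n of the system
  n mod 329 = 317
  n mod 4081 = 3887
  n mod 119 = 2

2256599

Combine the congruences pairwise.
gcd(329, 4081) = 7 and 7 | (3887 − 317), so the pair is consistent; merging gives n ≡ 146722 (mod 191807), where 191807 = lcm(329, 4081).
gcd(191807, 119) = 7 and 7 | (2 − 146722), so the pair is consistent; merging gives n ≡ 2256599 (mod 3260719), where 3260719 = lcm(191807, 119).
The solution is unique modulo lcm(329, 4081, 119) = 3260719.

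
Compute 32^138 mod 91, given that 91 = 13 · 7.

64

Mod 13: 32 ≡ 6; by Fermat, exponent reduces to 138 mod 12 = 6; 6^6 ≡ 12 (mod 13).
Mod 7: 32 ≡ 4; since 6 | 138, by Fermat 4^138 ≡ 1 (mod 7).
Combine by CRT: x ≡ 12 (mod 13), x ≡ 1 (mod 7) ⇒ x ≡ 64 (mod 91).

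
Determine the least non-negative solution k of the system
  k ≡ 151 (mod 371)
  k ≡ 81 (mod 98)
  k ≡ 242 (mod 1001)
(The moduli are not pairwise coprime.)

gcd(371, 98) = 7 and 7 | (81 − 151), so the pair is consistent; merging gives k ≡ 3119 (mod 5194), where 5194 = lcm(371, 98).
gcd(5194, 1001) = 7 and 7 | (242 − 3119), so the pair is consistent; merging gives k ≡ 501743 (mod 742742), where 742742 = lcm(5194, 1001).
The solution is unique modulo lcm(371, 98, 1001) = 742742.

501743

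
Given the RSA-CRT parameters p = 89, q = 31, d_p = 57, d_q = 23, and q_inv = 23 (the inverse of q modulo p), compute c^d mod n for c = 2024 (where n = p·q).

2663

m₁ = c^(d_p) mod p: c ≡ 66 (mod 89), and 66^57 mod 89 = 82.
m₂ = c^(d_q) mod q: c ≡ 9 (mod 31), and 9^23 mod 31 = 28.
h = q_inv·(m₁ − m₂) mod p = 23·(82 − 28) mod 89 = 85.
m = m₂ + h·q = 28 + 85·31 = 2663.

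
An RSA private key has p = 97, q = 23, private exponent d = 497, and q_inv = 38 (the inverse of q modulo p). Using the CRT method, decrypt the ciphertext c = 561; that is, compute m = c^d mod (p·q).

d_p = d mod (p−1) = 497 mod 96 = 17; d_q = d mod (q−1) = 13.
m₁ = c^(d_p) mod p: c ≡ 76 (mod 97), and 76^17 mod 97 = 56.
m₂ = c^(d_q) mod q: c ≡ 9 (mod 23), and 9^13 mod 23 = 12.
h = q_inv·(m₁ − m₂) mod p = 38·(56 − 12) mod 97 = 23.
m = m₂ + h·q = 12 + 23·23 = 541.

541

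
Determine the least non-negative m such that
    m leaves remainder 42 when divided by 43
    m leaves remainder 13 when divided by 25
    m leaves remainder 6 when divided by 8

The moduli are pairwise coprime; N = 43·25·8 = 8600.
N/43 = 200; 200 ≡ 28 (mod 43); 28·20 ≡ 1, so inverse 20.
N/25 = 344; 344 ≡ 19 (mod 25); 19·4 ≡ 1, so inverse 4.
N/8 = 1075; 1075 ≡ 3 (mod 8); 3·3 ≡ 1, so inverse 3.
m ≡ 42·200·20 + 13·344·4 + 6·1075·3 = 205238.
205238 mod 8600 = 7438.

7438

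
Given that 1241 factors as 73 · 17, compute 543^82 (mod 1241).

Mod 73: 543 ≡ 32; by Fermat, exponent reduces to 82 mod 72 = 10; 32^10 ≡ 32 (mod 73).
Mod 17: 543 ≡ 16; by Fermat, exponent reduces to 82 mod 16 = 2; 16^2 ≡ 1 (mod 17).
Combine by CRT: x ≡ 32 (mod 73), x ≡ 1 (mod 17) ⇒ x ≡ 324 (mod 1241).

324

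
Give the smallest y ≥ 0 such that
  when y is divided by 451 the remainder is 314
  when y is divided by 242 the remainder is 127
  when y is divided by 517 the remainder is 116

gcd(451, 242) = 11 and 11 | (127 − 314), so the pair is consistent; merging gives y ≡ 6177 (mod 9922), where 9922 = lcm(451, 242).
gcd(9922, 517) = 11 and 11 | (116 − 6177), so the pair is consistent; merging gives y ≡ 383213 (mod 466334), where 466334 = lcm(9922, 517).
The solution is unique modulo lcm(451, 242, 517) = 466334.

383213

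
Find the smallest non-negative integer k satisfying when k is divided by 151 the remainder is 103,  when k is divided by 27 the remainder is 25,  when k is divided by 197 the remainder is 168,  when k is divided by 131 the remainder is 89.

The moduli are pairwise coprime; N = 151·27·197·131 = 105215139.
N/151 = 696789; 696789 ≡ 75 (mod 151); 75·149 ≡ 1, so inverse 149.
N/27 = 3896857; 3896857 ≡ 1 (mod 27), inverse 1.
N/197 = 534087; 534087 ≡ 20 (mod 197); 20·69 ≡ 1, so inverse 69.
N/131 = 803169; 803169 ≡ 8 (mod 131); 8·82 ≡ 1, so inverse 82.
k ≡ 103·696789·149 + 25·3896857·1 + 168·534087·69 + 89·803169·82 = 22843706074.
22843706074 mod 105215139 = 12020911.

12020911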